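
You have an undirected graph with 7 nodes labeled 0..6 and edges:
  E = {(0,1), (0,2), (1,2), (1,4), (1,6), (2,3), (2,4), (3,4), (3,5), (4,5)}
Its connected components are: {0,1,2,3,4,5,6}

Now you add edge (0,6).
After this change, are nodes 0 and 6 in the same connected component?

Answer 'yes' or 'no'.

Answer: yes

Derivation:
Initial components: {0,1,2,3,4,5,6}
Adding edge (0,6): both already in same component {0,1,2,3,4,5,6}. No change.
New components: {0,1,2,3,4,5,6}
Are 0 and 6 in the same component? yes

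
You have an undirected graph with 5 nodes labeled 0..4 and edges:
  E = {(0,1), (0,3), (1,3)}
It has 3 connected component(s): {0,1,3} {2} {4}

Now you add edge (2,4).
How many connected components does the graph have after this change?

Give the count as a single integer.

Answer: 2

Derivation:
Initial component count: 3
Add (2,4): merges two components. Count decreases: 3 -> 2.
New component count: 2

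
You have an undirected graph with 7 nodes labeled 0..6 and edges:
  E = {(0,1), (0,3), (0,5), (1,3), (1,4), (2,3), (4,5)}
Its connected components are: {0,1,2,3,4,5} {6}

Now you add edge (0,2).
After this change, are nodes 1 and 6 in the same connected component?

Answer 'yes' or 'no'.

Answer: no

Derivation:
Initial components: {0,1,2,3,4,5} {6}
Adding edge (0,2): both already in same component {0,1,2,3,4,5}. No change.
New components: {0,1,2,3,4,5} {6}
Are 1 and 6 in the same component? no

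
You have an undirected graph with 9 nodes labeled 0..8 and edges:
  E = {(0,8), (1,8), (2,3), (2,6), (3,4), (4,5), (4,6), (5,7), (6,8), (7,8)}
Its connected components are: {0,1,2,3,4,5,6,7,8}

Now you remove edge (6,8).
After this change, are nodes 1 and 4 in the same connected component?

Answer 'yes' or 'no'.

Answer: yes

Derivation:
Initial components: {0,1,2,3,4,5,6,7,8}
Removing edge (6,8): not a bridge — component count unchanged at 1.
New components: {0,1,2,3,4,5,6,7,8}
Are 1 and 4 in the same component? yes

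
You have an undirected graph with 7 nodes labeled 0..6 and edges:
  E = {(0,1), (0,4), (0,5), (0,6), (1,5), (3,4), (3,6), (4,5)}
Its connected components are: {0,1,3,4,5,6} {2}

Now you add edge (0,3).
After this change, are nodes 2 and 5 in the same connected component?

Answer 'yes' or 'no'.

Answer: no

Derivation:
Initial components: {0,1,3,4,5,6} {2}
Adding edge (0,3): both already in same component {0,1,3,4,5,6}. No change.
New components: {0,1,3,4,5,6} {2}
Are 2 and 5 in the same component? no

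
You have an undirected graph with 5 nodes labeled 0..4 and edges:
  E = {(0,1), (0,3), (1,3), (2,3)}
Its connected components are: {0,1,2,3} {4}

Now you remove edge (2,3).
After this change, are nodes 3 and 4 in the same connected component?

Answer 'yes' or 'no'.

Initial components: {0,1,2,3} {4}
Removing edge (2,3): it was a bridge — component count 2 -> 3.
New components: {0,1,3} {2} {4}
Are 3 and 4 in the same component? no

Answer: no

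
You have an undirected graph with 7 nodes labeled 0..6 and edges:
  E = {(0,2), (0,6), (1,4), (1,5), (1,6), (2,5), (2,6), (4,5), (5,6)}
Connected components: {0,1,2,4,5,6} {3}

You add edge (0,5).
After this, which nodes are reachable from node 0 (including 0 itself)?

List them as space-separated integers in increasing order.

Before: nodes reachable from 0: {0,1,2,4,5,6}
Adding (0,5): both endpoints already in same component. Reachability from 0 unchanged.
After: nodes reachable from 0: {0,1,2,4,5,6}

Answer: 0 1 2 4 5 6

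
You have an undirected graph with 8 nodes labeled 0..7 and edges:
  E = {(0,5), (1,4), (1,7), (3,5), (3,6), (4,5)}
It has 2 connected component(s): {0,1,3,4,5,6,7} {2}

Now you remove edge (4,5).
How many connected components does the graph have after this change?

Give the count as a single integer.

Initial component count: 2
Remove (4,5): it was a bridge. Count increases: 2 -> 3.
  After removal, components: {0,3,5,6} {1,4,7} {2}
New component count: 3

Answer: 3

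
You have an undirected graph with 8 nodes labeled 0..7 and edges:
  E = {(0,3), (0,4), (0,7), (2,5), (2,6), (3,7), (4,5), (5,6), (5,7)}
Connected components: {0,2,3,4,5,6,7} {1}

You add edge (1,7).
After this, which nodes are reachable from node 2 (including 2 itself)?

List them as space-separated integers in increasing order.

Answer: 0 1 2 3 4 5 6 7

Derivation:
Before: nodes reachable from 2: {0,2,3,4,5,6,7}
Adding (1,7): merges 2's component with another. Reachability grows.
After: nodes reachable from 2: {0,1,2,3,4,5,6,7}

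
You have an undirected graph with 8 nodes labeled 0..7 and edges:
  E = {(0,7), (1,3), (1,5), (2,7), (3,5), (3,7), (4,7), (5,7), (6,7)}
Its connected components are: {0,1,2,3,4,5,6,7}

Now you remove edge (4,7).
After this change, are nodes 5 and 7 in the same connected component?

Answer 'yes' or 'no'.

Answer: yes

Derivation:
Initial components: {0,1,2,3,4,5,6,7}
Removing edge (4,7): it was a bridge — component count 1 -> 2.
New components: {0,1,2,3,5,6,7} {4}
Are 5 and 7 in the same component? yes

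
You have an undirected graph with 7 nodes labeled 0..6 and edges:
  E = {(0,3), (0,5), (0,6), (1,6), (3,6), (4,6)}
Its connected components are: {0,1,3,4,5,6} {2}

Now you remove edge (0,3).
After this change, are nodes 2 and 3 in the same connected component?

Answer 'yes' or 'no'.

Answer: no

Derivation:
Initial components: {0,1,3,4,5,6} {2}
Removing edge (0,3): not a bridge — component count unchanged at 2.
New components: {0,1,3,4,5,6} {2}
Are 2 and 3 in the same component? no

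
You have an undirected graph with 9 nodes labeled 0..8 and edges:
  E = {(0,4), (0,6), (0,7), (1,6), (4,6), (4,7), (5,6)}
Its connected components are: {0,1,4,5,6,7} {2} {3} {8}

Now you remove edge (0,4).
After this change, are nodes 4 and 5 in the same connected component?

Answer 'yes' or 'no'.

Answer: yes

Derivation:
Initial components: {0,1,4,5,6,7} {2} {3} {8}
Removing edge (0,4): not a bridge — component count unchanged at 4.
New components: {0,1,4,5,6,7} {2} {3} {8}
Are 4 and 5 in the same component? yes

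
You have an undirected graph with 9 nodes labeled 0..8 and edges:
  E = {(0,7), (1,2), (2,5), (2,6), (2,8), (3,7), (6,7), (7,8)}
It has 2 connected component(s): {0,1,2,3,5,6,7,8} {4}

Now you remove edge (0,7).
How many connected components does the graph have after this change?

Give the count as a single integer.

Initial component count: 2
Remove (0,7): it was a bridge. Count increases: 2 -> 3.
  After removal, components: {0} {1,2,3,5,6,7,8} {4}
New component count: 3

Answer: 3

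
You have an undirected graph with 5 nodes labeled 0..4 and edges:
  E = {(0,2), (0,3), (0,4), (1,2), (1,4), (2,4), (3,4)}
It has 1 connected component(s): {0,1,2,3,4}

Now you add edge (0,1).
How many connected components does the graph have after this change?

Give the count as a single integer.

Answer: 1

Derivation:
Initial component count: 1
Add (0,1): endpoints already in same component. Count unchanged: 1.
New component count: 1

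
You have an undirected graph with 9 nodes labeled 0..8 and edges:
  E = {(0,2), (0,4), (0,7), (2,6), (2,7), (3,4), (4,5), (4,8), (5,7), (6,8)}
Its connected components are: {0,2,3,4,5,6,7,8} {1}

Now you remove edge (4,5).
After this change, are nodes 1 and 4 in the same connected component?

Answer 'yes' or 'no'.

Answer: no

Derivation:
Initial components: {0,2,3,4,5,6,7,8} {1}
Removing edge (4,5): not a bridge — component count unchanged at 2.
New components: {0,2,3,4,5,6,7,8} {1}
Are 1 and 4 in the same component? no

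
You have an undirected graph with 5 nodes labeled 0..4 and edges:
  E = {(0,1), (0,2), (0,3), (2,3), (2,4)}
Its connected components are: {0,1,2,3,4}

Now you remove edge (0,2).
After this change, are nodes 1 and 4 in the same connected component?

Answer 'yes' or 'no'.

Answer: yes

Derivation:
Initial components: {0,1,2,3,4}
Removing edge (0,2): not a bridge — component count unchanged at 1.
New components: {0,1,2,3,4}
Are 1 and 4 in the same component? yes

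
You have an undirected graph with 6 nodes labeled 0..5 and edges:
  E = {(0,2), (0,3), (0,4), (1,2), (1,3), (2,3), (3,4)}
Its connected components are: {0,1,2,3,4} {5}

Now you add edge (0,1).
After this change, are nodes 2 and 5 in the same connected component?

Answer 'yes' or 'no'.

Answer: no

Derivation:
Initial components: {0,1,2,3,4} {5}
Adding edge (0,1): both already in same component {0,1,2,3,4}. No change.
New components: {0,1,2,3,4} {5}
Are 2 and 5 in the same component? no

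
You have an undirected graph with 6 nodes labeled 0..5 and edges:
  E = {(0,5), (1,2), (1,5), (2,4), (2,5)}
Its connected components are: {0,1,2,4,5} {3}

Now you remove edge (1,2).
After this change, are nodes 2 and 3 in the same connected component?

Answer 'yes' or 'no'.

Answer: no

Derivation:
Initial components: {0,1,2,4,5} {3}
Removing edge (1,2): not a bridge — component count unchanged at 2.
New components: {0,1,2,4,5} {3}
Are 2 and 3 in the same component? no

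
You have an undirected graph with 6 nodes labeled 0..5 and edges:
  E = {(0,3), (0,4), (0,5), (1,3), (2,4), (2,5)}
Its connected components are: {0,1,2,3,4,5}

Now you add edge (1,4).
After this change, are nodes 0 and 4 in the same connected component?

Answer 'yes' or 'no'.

Initial components: {0,1,2,3,4,5}
Adding edge (1,4): both already in same component {0,1,2,3,4,5}. No change.
New components: {0,1,2,3,4,5}
Are 0 and 4 in the same component? yes

Answer: yes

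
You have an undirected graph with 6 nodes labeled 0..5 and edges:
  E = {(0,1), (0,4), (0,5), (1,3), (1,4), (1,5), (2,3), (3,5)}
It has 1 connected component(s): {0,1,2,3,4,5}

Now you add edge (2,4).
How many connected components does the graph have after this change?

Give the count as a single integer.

Answer: 1

Derivation:
Initial component count: 1
Add (2,4): endpoints already in same component. Count unchanged: 1.
New component count: 1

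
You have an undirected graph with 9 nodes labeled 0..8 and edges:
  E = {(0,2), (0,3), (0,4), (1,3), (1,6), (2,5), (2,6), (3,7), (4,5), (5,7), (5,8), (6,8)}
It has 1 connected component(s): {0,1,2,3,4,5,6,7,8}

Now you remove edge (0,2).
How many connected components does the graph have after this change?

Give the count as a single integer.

Initial component count: 1
Remove (0,2): not a bridge. Count unchanged: 1.
  After removal, components: {0,1,2,3,4,5,6,7,8}
New component count: 1

Answer: 1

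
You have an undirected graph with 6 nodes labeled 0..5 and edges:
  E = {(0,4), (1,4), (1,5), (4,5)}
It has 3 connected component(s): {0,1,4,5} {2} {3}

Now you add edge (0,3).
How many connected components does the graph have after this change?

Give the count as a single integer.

Answer: 2

Derivation:
Initial component count: 3
Add (0,3): merges two components. Count decreases: 3 -> 2.
New component count: 2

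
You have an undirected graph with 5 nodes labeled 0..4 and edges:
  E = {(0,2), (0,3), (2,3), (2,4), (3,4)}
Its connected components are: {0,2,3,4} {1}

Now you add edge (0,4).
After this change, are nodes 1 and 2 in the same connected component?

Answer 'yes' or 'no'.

Initial components: {0,2,3,4} {1}
Adding edge (0,4): both already in same component {0,2,3,4}. No change.
New components: {0,2,3,4} {1}
Are 1 and 2 in the same component? no

Answer: no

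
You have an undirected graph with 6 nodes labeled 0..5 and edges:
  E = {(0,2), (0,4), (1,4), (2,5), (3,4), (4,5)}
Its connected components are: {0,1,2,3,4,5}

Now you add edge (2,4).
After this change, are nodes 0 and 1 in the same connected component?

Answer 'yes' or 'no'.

Answer: yes

Derivation:
Initial components: {0,1,2,3,4,5}
Adding edge (2,4): both already in same component {0,1,2,3,4,5}. No change.
New components: {0,1,2,3,4,5}
Are 0 and 1 in the same component? yes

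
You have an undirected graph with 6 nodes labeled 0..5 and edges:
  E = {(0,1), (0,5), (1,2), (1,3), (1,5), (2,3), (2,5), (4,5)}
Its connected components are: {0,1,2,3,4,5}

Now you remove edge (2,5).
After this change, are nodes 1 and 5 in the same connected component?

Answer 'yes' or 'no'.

Initial components: {0,1,2,3,4,5}
Removing edge (2,5): not a bridge — component count unchanged at 1.
New components: {0,1,2,3,4,5}
Are 1 and 5 in the same component? yes

Answer: yes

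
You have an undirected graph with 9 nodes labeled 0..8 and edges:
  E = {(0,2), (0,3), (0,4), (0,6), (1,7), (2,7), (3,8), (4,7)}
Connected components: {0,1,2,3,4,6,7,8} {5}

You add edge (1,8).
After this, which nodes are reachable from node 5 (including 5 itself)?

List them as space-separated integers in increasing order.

Answer: 5

Derivation:
Before: nodes reachable from 5: {5}
Adding (1,8): both endpoints already in same component. Reachability from 5 unchanged.
After: nodes reachable from 5: {5}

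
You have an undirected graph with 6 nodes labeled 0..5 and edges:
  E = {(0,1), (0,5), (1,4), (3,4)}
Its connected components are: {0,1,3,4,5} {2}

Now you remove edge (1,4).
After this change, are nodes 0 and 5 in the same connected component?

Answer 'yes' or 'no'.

Answer: yes

Derivation:
Initial components: {0,1,3,4,5} {2}
Removing edge (1,4): it was a bridge — component count 2 -> 3.
New components: {0,1,5} {2} {3,4}
Are 0 and 5 in the same component? yes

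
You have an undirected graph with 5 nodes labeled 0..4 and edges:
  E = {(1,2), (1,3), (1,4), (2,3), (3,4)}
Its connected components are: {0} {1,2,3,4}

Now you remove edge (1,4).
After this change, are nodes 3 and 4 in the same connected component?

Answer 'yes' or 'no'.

Answer: yes

Derivation:
Initial components: {0} {1,2,3,4}
Removing edge (1,4): not a bridge — component count unchanged at 2.
New components: {0} {1,2,3,4}
Are 3 and 4 in the same component? yes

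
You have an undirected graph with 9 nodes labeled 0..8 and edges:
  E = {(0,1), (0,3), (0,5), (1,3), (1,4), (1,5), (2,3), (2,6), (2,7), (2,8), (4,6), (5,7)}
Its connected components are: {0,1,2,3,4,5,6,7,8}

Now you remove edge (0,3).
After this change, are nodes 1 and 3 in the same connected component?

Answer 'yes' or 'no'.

Answer: yes

Derivation:
Initial components: {0,1,2,3,4,5,6,7,8}
Removing edge (0,3): not a bridge — component count unchanged at 1.
New components: {0,1,2,3,4,5,6,7,8}
Are 1 and 3 in the same component? yes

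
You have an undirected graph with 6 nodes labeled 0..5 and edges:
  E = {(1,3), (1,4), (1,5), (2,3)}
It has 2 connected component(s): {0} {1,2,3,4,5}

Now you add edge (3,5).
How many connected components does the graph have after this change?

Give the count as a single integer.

Answer: 2

Derivation:
Initial component count: 2
Add (3,5): endpoints already in same component. Count unchanged: 2.
New component count: 2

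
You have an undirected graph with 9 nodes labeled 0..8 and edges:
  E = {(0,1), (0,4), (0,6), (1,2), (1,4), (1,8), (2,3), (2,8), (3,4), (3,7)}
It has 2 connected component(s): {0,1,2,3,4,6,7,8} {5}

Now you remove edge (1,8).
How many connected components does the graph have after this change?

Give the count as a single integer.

Initial component count: 2
Remove (1,8): not a bridge. Count unchanged: 2.
  After removal, components: {0,1,2,3,4,6,7,8} {5}
New component count: 2

Answer: 2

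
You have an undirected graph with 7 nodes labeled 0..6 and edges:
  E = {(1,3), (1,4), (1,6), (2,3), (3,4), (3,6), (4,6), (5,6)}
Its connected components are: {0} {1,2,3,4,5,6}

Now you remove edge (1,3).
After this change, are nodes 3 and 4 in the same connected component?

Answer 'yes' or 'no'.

Initial components: {0} {1,2,3,4,5,6}
Removing edge (1,3): not a bridge — component count unchanged at 2.
New components: {0} {1,2,3,4,5,6}
Are 3 and 4 in the same component? yes

Answer: yes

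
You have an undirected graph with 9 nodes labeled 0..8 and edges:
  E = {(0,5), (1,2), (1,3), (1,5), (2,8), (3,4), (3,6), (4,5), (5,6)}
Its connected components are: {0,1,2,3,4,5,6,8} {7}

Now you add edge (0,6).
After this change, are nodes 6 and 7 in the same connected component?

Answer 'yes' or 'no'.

Initial components: {0,1,2,3,4,5,6,8} {7}
Adding edge (0,6): both already in same component {0,1,2,3,4,5,6,8}. No change.
New components: {0,1,2,3,4,5,6,8} {7}
Are 6 and 7 in the same component? no

Answer: no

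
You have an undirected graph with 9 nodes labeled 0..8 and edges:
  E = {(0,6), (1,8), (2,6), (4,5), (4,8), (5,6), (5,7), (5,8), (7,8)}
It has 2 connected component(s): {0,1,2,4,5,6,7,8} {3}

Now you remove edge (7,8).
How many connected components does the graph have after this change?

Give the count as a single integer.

Initial component count: 2
Remove (7,8): not a bridge. Count unchanged: 2.
  After removal, components: {0,1,2,4,5,6,7,8} {3}
New component count: 2

Answer: 2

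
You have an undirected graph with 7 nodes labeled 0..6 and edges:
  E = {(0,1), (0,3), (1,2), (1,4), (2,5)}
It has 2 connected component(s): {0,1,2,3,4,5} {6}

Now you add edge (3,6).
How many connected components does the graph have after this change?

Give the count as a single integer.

Answer: 1

Derivation:
Initial component count: 2
Add (3,6): merges two components. Count decreases: 2 -> 1.
New component count: 1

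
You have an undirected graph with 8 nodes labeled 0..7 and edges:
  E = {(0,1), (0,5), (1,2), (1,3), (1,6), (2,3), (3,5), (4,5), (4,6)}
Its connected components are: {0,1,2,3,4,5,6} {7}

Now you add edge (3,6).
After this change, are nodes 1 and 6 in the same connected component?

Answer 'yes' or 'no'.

Answer: yes

Derivation:
Initial components: {0,1,2,3,4,5,6} {7}
Adding edge (3,6): both already in same component {0,1,2,3,4,5,6}. No change.
New components: {0,1,2,3,4,5,6} {7}
Are 1 and 6 in the same component? yes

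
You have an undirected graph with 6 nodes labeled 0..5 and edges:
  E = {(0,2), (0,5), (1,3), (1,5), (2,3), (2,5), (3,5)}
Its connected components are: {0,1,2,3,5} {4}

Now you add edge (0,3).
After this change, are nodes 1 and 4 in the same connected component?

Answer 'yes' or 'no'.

Answer: no

Derivation:
Initial components: {0,1,2,3,5} {4}
Adding edge (0,3): both already in same component {0,1,2,3,5}. No change.
New components: {0,1,2,3,5} {4}
Are 1 and 4 in the same component? no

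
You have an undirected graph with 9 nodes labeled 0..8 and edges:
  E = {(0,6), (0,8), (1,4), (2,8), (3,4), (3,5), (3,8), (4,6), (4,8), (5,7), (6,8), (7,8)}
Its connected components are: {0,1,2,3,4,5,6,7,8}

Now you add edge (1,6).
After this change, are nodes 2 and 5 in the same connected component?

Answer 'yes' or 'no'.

Initial components: {0,1,2,3,4,5,6,7,8}
Adding edge (1,6): both already in same component {0,1,2,3,4,5,6,7,8}. No change.
New components: {0,1,2,3,4,5,6,7,8}
Are 2 and 5 in the same component? yes

Answer: yes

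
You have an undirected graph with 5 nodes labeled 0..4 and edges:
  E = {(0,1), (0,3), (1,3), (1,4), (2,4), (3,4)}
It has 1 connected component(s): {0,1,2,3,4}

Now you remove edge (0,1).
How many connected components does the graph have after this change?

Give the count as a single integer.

Answer: 1

Derivation:
Initial component count: 1
Remove (0,1): not a bridge. Count unchanged: 1.
  After removal, components: {0,1,2,3,4}
New component count: 1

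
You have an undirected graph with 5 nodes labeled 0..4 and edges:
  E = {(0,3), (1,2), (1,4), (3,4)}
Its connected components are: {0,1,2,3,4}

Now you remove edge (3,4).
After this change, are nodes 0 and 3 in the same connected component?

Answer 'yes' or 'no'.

Initial components: {0,1,2,3,4}
Removing edge (3,4): it was a bridge — component count 1 -> 2.
New components: {0,3} {1,2,4}
Are 0 and 3 in the same component? yes

Answer: yes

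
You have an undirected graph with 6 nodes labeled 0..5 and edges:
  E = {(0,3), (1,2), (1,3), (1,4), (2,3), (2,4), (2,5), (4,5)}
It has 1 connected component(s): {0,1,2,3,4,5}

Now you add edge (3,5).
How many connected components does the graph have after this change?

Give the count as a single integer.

Answer: 1

Derivation:
Initial component count: 1
Add (3,5): endpoints already in same component. Count unchanged: 1.
New component count: 1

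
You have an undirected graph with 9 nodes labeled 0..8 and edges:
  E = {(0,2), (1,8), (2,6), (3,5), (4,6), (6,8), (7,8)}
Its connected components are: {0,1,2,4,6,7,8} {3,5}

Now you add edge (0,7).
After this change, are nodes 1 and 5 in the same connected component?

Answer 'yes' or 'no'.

Answer: no

Derivation:
Initial components: {0,1,2,4,6,7,8} {3,5}
Adding edge (0,7): both already in same component {0,1,2,4,6,7,8}. No change.
New components: {0,1,2,4,6,7,8} {3,5}
Are 1 and 5 in the same component? no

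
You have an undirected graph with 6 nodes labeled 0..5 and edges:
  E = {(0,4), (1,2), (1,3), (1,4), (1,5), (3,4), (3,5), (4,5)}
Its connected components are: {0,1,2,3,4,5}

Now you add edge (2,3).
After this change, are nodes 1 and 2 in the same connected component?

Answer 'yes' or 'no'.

Initial components: {0,1,2,3,4,5}
Adding edge (2,3): both already in same component {0,1,2,3,4,5}. No change.
New components: {0,1,2,3,4,5}
Are 1 and 2 in the same component? yes

Answer: yes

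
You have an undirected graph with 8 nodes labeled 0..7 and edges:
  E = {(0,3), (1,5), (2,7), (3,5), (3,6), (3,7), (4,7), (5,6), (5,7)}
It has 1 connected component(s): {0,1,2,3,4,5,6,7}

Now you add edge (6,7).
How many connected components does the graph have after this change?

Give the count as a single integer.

Initial component count: 1
Add (6,7): endpoints already in same component. Count unchanged: 1.
New component count: 1

Answer: 1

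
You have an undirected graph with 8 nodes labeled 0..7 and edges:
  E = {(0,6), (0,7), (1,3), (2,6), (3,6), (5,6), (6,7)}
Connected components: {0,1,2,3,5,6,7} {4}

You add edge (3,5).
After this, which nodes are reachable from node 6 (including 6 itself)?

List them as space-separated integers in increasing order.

Before: nodes reachable from 6: {0,1,2,3,5,6,7}
Adding (3,5): both endpoints already in same component. Reachability from 6 unchanged.
After: nodes reachable from 6: {0,1,2,3,5,6,7}

Answer: 0 1 2 3 5 6 7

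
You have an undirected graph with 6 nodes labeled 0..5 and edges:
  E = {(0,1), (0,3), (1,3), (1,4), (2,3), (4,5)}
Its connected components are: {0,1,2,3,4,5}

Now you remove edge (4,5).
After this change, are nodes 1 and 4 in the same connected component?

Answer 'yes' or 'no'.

Initial components: {0,1,2,3,4,5}
Removing edge (4,5): it was a bridge — component count 1 -> 2.
New components: {0,1,2,3,4} {5}
Are 1 and 4 in the same component? yes

Answer: yes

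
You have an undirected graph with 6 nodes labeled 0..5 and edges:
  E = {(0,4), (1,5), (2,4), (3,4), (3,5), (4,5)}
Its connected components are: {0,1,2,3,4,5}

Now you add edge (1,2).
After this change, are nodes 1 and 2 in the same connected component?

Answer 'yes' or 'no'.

Answer: yes

Derivation:
Initial components: {0,1,2,3,4,5}
Adding edge (1,2): both already in same component {0,1,2,3,4,5}. No change.
New components: {0,1,2,3,4,5}
Are 1 and 2 in the same component? yes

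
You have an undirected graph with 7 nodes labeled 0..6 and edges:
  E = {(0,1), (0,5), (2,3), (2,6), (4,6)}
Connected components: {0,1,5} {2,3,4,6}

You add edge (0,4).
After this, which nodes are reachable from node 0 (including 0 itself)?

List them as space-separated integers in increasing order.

Answer: 0 1 2 3 4 5 6

Derivation:
Before: nodes reachable from 0: {0,1,5}
Adding (0,4): merges 0's component with another. Reachability grows.
After: nodes reachable from 0: {0,1,2,3,4,5,6}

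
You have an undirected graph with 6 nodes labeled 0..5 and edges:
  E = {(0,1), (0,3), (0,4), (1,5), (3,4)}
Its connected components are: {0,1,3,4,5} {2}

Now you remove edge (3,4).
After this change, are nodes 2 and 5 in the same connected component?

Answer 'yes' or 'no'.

Answer: no

Derivation:
Initial components: {0,1,3,4,5} {2}
Removing edge (3,4): not a bridge — component count unchanged at 2.
New components: {0,1,3,4,5} {2}
Are 2 and 5 in the same component? no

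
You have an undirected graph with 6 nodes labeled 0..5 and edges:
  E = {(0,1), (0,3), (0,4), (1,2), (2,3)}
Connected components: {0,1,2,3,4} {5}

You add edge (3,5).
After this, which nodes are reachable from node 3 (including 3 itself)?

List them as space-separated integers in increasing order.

Answer: 0 1 2 3 4 5

Derivation:
Before: nodes reachable from 3: {0,1,2,3,4}
Adding (3,5): merges 3's component with another. Reachability grows.
After: nodes reachable from 3: {0,1,2,3,4,5}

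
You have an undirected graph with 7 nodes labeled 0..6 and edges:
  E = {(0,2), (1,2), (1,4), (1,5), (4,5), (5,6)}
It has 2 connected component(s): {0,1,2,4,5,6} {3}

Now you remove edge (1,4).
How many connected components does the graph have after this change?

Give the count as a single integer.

Answer: 2

Derivation:
Initial component count: 2
Remove (1,4): not a bridge. Count unchanged: 2.
  After removal, components: {0,1,2,4,5,6} {3}
New component count: 2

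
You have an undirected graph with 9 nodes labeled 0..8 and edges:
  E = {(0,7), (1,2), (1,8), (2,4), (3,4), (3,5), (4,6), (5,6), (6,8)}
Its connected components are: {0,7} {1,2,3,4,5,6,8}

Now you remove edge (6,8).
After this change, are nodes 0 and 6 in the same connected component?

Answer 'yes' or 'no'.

Initial components: {0,7} {1,2,3,4,5,6,8}
Removing edge (6,8): not a bridge — component count unchanged at 2.
New components: {0,7} {1,2,3,4,5,6,8}
Are 0 and 6 in the same component? no

Answer: no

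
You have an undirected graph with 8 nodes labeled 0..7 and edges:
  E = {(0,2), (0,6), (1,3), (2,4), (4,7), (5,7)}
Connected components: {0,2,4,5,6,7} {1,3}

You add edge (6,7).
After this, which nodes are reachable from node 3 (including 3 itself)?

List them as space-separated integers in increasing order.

Before: nodes reachable from 3: {1,3}
Adding (6,7): both endpoints already in same component. Reachability from 3 unchanged.
After: nodes reachable from 3: {1,3}

Answer: 1 3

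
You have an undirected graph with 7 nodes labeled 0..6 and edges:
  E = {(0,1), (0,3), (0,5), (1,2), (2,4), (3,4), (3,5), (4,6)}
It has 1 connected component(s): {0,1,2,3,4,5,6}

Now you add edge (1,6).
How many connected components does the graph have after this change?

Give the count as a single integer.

Answer: 1

Derivation:
Initial component count: 1
Add (1,6): endpoints already in same component. Count unchanged: 1.
New component count: 1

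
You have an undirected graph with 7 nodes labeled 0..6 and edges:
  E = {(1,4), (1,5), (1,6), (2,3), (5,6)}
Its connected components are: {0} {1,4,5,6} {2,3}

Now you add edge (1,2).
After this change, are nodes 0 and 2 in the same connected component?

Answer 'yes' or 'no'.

Initial components: {0} {1,4,5,6} {2,3}
Adding edge (1,2): merges {1,4,5,6} and {2,3}.
New components: {0} {1,2,3,4,5,6}
Are 0 and 2 in the same component? no

Answer: no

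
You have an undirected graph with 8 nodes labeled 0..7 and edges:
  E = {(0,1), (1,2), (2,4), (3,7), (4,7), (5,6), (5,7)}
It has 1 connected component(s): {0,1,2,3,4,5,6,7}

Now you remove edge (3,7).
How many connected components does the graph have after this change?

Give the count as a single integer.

Answer: 2

Derivation:
Initial component count: 1
Remove (3,7): it was a bridge. Count increases: 1 -> 2.
  After removal, components: {0,1,2,4,5,6,7} {3}
New component count: 2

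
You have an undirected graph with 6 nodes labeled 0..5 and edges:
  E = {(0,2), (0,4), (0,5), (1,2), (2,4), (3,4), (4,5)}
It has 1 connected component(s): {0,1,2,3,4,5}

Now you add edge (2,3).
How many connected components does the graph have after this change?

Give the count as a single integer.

Initial component count: 1
Add (2,3): endpoints already in same component. Count unchanged: 1.
New component count: 1

Answer: 1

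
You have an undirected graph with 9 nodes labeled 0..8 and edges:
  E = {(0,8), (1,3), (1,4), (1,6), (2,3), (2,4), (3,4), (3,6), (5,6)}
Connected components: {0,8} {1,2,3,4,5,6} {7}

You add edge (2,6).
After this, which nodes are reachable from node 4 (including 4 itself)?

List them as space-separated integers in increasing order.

Before: nodes reachable from 4: {1,2,3,4,5,6}
Adding (2,6): both endpoints already in same component. Reachability from 4 unchanged.
After: nodes reachable from 4: {1,2,3,4,5,6}

Answer: 1 2 3 4 5 6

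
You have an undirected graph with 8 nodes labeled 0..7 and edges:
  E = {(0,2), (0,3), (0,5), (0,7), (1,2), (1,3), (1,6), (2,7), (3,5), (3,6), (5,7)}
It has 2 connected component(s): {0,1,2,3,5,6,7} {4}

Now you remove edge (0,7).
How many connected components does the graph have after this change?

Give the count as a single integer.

Initial component count: 2
Remove (0,7): not a bridge. Count unchanged: 2.
  After removal, components: {0,1,2,3,5,6,7} {4}
New component count: 2

Answer: 2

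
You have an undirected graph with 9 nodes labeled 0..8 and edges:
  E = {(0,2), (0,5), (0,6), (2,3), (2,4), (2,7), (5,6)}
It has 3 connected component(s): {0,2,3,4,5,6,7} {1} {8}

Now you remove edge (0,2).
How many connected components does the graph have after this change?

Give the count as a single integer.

Initial component count: 3
Remove (0,2): it was a bridge. Count increases: 3 -> 4.
  After removal, components: {0,5,6} {1} {2,3,4,7} {8}
New component count: 4

Answer: 4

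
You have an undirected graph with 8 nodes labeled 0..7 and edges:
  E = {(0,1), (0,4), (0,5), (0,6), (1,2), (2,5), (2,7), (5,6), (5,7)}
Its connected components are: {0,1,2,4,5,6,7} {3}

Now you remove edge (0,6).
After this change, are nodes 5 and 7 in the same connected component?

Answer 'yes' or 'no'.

Answer: yes

Derivation:
Initial components: {0,1,2,4,5,6,7} {3}
Removing edge (0,6): not a bridge — component count unchanged at 2.
New components: {0,1,2,4,5,6,7} {3}
Are 5 and 7 in the same component? yes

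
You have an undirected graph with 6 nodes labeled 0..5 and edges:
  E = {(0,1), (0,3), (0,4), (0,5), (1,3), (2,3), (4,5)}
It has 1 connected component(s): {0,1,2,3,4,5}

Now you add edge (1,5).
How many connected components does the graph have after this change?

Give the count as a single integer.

Answer: 1

Derivation:
Initial component count: 1
Add (1,5): endpoints already in same component. Count unchanged: 1.
New component count: 1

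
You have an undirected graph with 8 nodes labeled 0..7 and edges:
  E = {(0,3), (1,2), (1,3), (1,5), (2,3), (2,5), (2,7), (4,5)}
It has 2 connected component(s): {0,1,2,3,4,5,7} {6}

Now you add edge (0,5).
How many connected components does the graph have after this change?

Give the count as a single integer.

Initial component count: 2
Add (0,5): endpoints already in same component. Count unchanged: 2.
New component count: 2

Answer: 2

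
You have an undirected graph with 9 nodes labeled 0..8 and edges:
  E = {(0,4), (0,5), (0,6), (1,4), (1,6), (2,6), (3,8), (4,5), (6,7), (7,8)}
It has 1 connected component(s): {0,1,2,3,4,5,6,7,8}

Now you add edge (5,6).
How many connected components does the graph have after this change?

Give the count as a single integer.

Initial component count: 1
Add (5,6): endpoints already in same component. Count unchanged: 1.
New component count: 1

Answer: 1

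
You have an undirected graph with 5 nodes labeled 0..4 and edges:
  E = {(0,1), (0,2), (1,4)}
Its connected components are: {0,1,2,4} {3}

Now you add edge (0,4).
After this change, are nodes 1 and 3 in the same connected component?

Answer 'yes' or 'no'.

Initial components: {0,1,2,4} {3}
Adding edge (0,4): both already in same component {0,1,2,4}. No change.
New components: {0,1,2,4} {3}
Are 1 and 3 in the same component? no

Answer: no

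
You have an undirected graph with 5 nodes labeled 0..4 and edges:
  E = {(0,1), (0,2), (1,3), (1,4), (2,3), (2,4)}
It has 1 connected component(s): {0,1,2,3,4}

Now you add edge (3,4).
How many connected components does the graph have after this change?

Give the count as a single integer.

Answer: 1

Derivation:
Initial component count: 1
Add (3,4): endpoints already in same component. Count unchanged: 1.
New component count: 1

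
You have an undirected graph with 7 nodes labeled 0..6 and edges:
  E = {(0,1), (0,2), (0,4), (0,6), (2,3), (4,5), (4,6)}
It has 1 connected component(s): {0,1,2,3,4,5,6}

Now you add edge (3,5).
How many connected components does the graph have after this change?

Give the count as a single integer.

Initial component count: 1
Add (3,5): endpoints already in same component. Count unchanged: 1.
New component count: 1

Answer: 1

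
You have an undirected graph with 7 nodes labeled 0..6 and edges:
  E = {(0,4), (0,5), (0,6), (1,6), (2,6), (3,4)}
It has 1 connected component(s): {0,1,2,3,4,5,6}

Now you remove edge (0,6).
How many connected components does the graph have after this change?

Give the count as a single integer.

Initial component count: 1
Remove (0,6): it was a bridge. Count increases: 1 -> 2.
  After removal, components: {0,3,4,5} {1,2,6}
New component count: 2

Answer: 2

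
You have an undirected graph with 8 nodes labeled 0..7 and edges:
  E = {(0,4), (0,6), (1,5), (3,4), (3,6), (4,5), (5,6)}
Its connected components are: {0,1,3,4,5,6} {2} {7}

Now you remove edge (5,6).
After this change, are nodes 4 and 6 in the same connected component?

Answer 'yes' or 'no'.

Initial components: {0,1,3,4,5,6} {2} {7}
Removing edge (5,6): not a bridge — component count unchanged at 3.
New components: {0,1,3,4,5,6} {2} {7}
Are 4 and 6 in the same component? yes

Answer: yes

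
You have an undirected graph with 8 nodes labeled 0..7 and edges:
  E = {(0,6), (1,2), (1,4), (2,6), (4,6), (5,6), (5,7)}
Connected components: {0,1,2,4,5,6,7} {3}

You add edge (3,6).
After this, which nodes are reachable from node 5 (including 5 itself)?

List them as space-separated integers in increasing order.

Before: nodes reachable from 5: {0,1,2,4,5,6,7}
Adding (3,6): merges 5's component with another. Reachability grows.
After: nodes reachable from 5: {0,1,2,3,4,5,6,7}

Answer: 0 1 2 3 4 5 6 7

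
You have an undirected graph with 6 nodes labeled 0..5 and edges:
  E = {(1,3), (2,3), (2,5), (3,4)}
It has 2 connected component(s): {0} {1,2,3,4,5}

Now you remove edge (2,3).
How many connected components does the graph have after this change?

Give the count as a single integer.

Initial component count: 2
Remove (2,3): it was a bridge. Count increases: 2 -> 3.
  After removal, components: {0} {1,3,4} {2,5}
New component count: 3

Answer: 3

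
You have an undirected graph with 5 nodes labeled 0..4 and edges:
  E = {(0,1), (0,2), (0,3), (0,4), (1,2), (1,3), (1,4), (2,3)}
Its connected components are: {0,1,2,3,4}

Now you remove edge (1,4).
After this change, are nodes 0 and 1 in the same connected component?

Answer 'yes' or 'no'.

Initial components: {0,1,2,3,4}
Removing edge (1,4): not a bridge — component count unchanged at 1.
New components: {0,1,2,3,4}
Are 0 and 1 in the same component? yes

Answer: yes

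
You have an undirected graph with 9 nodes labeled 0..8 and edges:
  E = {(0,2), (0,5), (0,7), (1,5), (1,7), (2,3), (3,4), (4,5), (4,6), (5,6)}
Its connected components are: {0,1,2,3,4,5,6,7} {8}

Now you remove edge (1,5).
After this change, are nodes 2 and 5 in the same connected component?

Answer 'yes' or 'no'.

Initial components: {0,1,2,3,4,5,6,7} {8}
Removing edge (1,5): not a bridge — component count unchanged at 2.
New components: {0,1,2,3,4,5,6,7} {8}
Are 2 and 5 in the same component? yes

Answer: yes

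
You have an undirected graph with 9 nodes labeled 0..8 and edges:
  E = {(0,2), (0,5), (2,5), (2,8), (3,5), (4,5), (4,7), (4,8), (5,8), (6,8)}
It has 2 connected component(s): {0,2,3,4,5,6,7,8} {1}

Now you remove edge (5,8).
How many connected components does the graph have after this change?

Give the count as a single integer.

Initial component count: 2
Remove (5,8): not a bridge. Count unchanged: 2.
  After removal, components: {0,2,3,4,5,6,7,8} {1}
New component count: 2

Answer: 2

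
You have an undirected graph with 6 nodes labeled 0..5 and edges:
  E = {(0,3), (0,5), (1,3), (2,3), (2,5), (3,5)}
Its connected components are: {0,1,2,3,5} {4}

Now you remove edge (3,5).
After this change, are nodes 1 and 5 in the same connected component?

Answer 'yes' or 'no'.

Initial components: {0,1,2,3,5} {4}
Removing edge (3,5): not a bridge — component count unchanged at 2.
New components: {0,1,2,3,5} {4}
Are 1 and 5 in the same component? yes

Answer: yes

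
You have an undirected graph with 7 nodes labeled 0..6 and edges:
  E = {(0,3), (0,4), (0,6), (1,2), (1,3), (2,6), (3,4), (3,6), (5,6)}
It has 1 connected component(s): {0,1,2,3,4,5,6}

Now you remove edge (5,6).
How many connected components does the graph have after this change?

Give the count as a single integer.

Answer: 2

Derivation:
Initial component count: 1
Remove (5,6): it was a bridge. Count increases: 1 -> 2.
  After removal, components: {0,1,2,3,4,6} {5}
New component count: 2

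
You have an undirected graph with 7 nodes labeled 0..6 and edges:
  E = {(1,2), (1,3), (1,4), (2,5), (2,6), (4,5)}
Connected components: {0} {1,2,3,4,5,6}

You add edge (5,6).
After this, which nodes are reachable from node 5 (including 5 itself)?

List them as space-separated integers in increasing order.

Answer: 1 2 3 4 5 6

Derivation:
Before: nodes reachable from 5: {1,2,3,4,5,6}
Adding (5,6): both endpoints already in same component. Reachability from 5 unchanged.
After: nodes reachable from 5: {1,2,3,4,5,6}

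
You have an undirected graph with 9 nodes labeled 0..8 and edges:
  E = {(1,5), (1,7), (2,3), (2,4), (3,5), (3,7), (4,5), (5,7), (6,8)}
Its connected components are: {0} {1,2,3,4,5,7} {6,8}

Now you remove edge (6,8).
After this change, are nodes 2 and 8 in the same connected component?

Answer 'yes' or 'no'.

Answer: no

Derivation:
Initial components: {0} {1,2,3,4,5,7} {6,8}
Removing edge (6,8): it was a bridge — component count 3 -> 4.
New components: {0} {1,2,3,4,5,7} {6} {8}
Are 2 and 8 in the same component? no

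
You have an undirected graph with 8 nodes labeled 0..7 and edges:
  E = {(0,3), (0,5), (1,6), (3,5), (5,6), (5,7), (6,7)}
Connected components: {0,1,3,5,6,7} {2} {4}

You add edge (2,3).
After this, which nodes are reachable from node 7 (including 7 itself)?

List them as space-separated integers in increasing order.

Answer: 0 1 2 3 5 6 7

Derivation:
Before: nodes reachable from 7: {0,1,3,5,6,7}
Adding (2,3): merges 7's component with another. Reachability grows.
After: nodes reachable from 7: {0,1,2,3,5,6,7}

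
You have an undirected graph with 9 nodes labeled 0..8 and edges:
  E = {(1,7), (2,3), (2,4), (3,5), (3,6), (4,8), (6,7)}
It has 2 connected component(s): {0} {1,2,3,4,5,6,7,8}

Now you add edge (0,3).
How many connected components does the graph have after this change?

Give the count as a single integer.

Initial component count: 2
Add (0,3): merges two components. Count decreases: 2 -> 1.
New component count: 1

Answer: 1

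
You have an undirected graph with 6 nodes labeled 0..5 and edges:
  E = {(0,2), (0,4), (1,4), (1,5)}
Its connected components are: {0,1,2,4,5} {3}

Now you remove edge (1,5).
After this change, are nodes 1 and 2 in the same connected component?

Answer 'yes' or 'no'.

Answer: yes

Derivation:
Initial components: {0,1,2,4,5} {3}
Removing edge (1,5): it was a bridge — component count 2 -> 3.
New components: {0,1,2,4} {3} {5}
Are 1 and 2 in the same component? yes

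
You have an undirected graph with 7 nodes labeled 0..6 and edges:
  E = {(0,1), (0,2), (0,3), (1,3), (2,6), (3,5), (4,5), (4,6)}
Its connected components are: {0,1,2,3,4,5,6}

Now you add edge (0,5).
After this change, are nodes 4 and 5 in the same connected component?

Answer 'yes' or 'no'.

Answer: yes

Derivation:
Initial components: {0,1,2,3,4,5,6}
Adding edge (0,5): both already in same component {0,1,2,3,4,5,6}. No change.
New components: {0,1,2,3,4,5,6}
Are 4 and 5 in the same component? yes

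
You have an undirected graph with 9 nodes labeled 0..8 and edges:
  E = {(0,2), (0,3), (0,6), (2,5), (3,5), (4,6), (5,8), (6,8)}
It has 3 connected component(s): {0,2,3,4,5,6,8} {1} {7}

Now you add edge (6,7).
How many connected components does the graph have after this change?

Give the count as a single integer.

Initial component count: 3
Add (6,7): merges two components. Count decreases: 3 -> 2.
New component count: 2

Answer: 2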